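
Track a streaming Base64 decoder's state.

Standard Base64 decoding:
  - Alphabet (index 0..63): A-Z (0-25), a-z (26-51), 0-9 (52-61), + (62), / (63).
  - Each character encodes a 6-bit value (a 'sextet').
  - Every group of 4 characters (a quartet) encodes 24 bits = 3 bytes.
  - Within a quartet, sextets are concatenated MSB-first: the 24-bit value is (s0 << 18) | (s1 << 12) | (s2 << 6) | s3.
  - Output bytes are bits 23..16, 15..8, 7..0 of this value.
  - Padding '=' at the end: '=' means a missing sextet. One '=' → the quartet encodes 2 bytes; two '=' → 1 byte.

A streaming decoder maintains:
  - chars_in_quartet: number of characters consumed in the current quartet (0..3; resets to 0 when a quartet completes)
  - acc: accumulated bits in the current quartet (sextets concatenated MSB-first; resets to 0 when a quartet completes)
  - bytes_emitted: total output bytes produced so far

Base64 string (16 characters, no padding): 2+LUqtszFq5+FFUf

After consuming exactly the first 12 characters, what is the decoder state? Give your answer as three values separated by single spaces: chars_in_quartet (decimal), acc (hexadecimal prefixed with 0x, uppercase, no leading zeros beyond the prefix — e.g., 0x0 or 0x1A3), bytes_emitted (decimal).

Answer: 0 0x0 9

Derivation:
After char 0 ('2'=54): chars_in_quartet=1 acc=0x36 bytes_emitted=0
After char 1 ('+'=62): chars_in_quartet=2 acc=0xDBE bytes_emitted=0
After char 2 ('L'=11): chars_in_quartet=3 acc=0x36F8B bytes_emitted=0
After char 3 ('U'=20): chars_in_quartet=4 acc=0xDBE2D4 -> emit DB E2 D4, reset; bytes_emitted=3
After char 4 ('q'=42): chars_in_quartet=1 acc=0x2A bytes_emitted=3
After char 5 ('t'=45): chars_in_quartet=2 acc=0xAAD bytes_emitted=3
After char 6 ('s'=44): chars_in_quartet=3 acc=0x2AB6C bytes_emitted=3
After char 7 ('z'=51): chars_in_quartet=4 acc=0xAADB33 -> emit AA DB 33, reset; bytes_emitted=6
After char 8 ('F'=5): chars_in_quartet=1 acc=0x5 bytes_emitted=6
After char 9 ('q'=42): chars_in_quartet=2 acc=0x16A bytes_emitted=6
After char 10 ('5'=57): chars_in_quartet=3 acc=0x5AB9 bytes_emitted=6
After char 11 ('+'=62): chars_in_quartet=4 acc=0x16AE7E -> emit 16 AE 7E, reset; bytes_emitted=9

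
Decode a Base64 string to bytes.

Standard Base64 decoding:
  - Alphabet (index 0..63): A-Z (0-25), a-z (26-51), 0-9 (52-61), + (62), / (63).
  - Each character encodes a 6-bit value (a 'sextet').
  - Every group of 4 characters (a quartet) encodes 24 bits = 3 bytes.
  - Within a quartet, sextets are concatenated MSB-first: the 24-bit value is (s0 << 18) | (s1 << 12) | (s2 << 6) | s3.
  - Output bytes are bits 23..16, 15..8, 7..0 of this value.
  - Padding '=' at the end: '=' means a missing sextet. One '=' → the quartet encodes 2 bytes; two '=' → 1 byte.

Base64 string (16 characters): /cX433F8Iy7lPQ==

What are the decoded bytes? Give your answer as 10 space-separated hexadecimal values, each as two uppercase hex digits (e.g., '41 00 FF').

After char 0 ('/'=63): chars_in_quartet=1 acc=0x3F bytes_emitted=0
After char 1 ('c'=28): chars_in_quartet=2 acc=0xFDC bytes_emitted=0
After char 2 ('X'=23): chars_in_quartet=3 acc=0x3F717 bytes_emitted=0
After char 3 ('4'=56): chars_in_quartet=4 acc=0xFDC5F8 -> emit FD C5 F8, reset; bytes_emitted=3
After char 4 ('3'=55): chars_in_quartet=1 acc=0x37 bytes_emitted=3
After char 5 ('3'=55): chars_in_quartet=2 acc=0xDF7 bytes_emitted=3
After char 6 ('F'=5): chars_in_quartet=3 acc=0x37DC5 bytes_emitted=3
After char 7 ('8'=60): chars_in_quartet=4 acc=0xDF717C -> emit DF 71 7C, reset; bytes_emitted=6
After char 8 ('I'=8): chars_in_quartet=1 acc=0x8 bytes_emitted=6
After char 9 ('y'=50): chars_in_quartet=2 acc=0x232 bytes_emitted=6
After char 10 ('7'=59): chars_in_quartet=3 acc=0x8CBB bytes_emitted=6
After char 11 ('l'=37): chars_in_quartet=4 acc=0x232EE5 -> emit 23 2E E5, reset; bytes_emitted=9
After char 12 ('P'=15): chars_in_quartet=1 acc=0xF bytes_emitted=9
After char 13 ('Q'=16): chars_in_quartet=2 acc=0x3D0 bytes_emitted=9
Padding '==': partial quartet acc=0x3D0 -> emit 3D; bytes_emitted=10

Answer: FD C5 F8 DF 71 7C 23 2E E5 3D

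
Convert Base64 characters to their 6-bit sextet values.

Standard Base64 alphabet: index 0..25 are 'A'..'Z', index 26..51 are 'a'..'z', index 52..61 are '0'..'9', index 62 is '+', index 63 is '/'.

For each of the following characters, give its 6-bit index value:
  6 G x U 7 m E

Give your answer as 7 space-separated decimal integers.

'6': 0..9 range, 52 + ord('6') − ord('0') = 58
'G': A..Z range, ord('G') − ord('A') = 6
'x': a..z range, 26 + ord('x') − ord('a') = 49
'U': A..Z range, ord('U') − ord('A') = 20
'7': 0..9 range, 52 + ord('7') − ord('0') = 59
'm': a..z range, 26 + ord('m') − ord('a') = 38
'E': A..Z range, ord('E') − ord('A') = 4

Answer: 58 6 49 20 59 38 4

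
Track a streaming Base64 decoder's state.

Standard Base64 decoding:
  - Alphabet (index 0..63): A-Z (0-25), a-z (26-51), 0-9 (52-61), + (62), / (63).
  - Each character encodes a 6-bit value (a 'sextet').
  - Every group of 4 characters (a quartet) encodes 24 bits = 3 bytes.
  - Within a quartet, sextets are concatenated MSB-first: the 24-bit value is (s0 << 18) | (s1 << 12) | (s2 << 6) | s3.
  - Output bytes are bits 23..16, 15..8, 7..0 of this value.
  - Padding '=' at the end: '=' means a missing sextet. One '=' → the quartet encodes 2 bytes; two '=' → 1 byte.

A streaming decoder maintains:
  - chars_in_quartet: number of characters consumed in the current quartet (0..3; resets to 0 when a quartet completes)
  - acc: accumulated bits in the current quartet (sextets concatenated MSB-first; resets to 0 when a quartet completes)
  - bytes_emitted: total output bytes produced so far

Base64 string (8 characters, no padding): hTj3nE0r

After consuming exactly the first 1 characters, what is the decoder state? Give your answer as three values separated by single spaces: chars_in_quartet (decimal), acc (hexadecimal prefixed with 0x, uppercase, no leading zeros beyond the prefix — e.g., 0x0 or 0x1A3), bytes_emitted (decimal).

Answer: 1 0x21 0

Derivation:
After char 0 ('h'=33): chars_in_quartet=1 acc=0x21 bytes_emitted=0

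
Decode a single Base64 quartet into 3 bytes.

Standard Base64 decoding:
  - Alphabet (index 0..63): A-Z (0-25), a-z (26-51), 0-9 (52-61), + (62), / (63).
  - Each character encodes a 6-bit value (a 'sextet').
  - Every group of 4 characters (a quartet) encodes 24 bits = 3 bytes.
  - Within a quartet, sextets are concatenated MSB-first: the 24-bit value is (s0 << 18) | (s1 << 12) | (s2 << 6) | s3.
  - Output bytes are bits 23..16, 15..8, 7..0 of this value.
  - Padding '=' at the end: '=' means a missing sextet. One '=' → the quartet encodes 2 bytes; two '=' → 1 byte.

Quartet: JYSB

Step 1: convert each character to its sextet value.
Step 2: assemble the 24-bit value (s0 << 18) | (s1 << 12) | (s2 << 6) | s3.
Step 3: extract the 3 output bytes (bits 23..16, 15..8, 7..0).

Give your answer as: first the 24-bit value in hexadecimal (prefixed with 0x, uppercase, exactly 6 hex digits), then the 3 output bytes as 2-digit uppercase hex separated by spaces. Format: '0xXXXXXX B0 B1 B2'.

Sextets: J=9, Y=24, S=18, B=1
24-bit: (9<<18) | (24<<12) | (18<<6) | 1
      = 0x240000 | 0x018000 | 0x000480 | 0x000001
      = 0x258481
Bytes: (v>>16)&0xFF=25, (v>>8)&0xFF=84, v&0xFF=81

Answer: 0x258481 25 84 81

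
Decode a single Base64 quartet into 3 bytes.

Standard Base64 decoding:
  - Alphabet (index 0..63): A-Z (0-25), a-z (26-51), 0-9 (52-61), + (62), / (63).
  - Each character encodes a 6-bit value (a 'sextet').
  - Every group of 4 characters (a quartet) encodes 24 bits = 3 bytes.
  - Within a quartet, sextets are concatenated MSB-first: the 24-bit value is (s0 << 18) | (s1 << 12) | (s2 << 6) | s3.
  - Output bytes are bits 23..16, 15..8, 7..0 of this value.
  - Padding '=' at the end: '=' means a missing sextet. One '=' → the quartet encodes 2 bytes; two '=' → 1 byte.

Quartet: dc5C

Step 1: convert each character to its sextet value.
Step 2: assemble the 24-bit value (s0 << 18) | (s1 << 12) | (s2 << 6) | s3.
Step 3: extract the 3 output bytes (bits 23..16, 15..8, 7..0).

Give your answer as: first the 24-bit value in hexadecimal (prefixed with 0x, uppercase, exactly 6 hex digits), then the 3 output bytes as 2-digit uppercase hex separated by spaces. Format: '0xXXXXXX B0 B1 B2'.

Answer: 0x75CE42 75 CE 42

Derivation:
Sextets: d=29, c=28, 5=57, C=2
24-bit: (29<<18) | (28<<12) | (57<<6) | 2
      = 0x740000 | 0x01C000 | 0x000E40 | 0x000002
      = 0x75CE42
Bytes: (v>>16)&0xFF=75, (v>>8)&0xFF=CE, v&0xFF=42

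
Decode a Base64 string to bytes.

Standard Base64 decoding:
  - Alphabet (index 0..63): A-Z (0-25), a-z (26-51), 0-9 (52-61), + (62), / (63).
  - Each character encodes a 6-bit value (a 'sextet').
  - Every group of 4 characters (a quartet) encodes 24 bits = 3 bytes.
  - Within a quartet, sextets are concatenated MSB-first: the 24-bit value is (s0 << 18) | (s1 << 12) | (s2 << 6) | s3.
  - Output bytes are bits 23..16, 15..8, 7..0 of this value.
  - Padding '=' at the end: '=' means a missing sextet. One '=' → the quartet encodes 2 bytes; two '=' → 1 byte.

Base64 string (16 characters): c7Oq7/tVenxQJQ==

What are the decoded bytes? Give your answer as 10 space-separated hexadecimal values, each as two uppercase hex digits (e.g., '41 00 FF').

Answer: 73 B3 AA EF FB 55 7A 7C 50 25

Derivation:
After char 0 ('c'=28): chars_in_quartet=1 acc=0x1C bytes_emitted=0
After char 1 ('7'=59): chars_in_quartet=2 acc=0x73B bytes_emitted=0
After char 2 ('O'=14): chars_in_quartet=3 acc=0x1CECE bytes_emitted=0
After char 3 ('q'=42): chars_in_quartet=4 acc=0x73B3AA -> emit 73 B3 AA, reset; bytes_emitted=3
After char 4 ('7'=59): chars_in_quartet=1 acc=0x3B bytes_emitted=3
After char 5 ('/'=63): chars_in_quartet=2 acc=0xEFF bytes_emitted=3
After char 6 ('t'=45): chars_in_quartet=3 acc=0x3BFED bytes_emitted=3
After char 7 ('V'=21): chars_in_quartet=4 acc=0xEFFB55 -> emit EF FB 55, reset; bytes_emitted=6
After char 8 ('e'=30): chars_in_quartet=1 acc=0x1E bytes_emitted=6
After char 9 ('n'=39): chars_in_quartet=2 acc=0x7A7 bytes_emitted=6
After char 10 ('x'=49): chars_in_quartet=3 acc=0x1E9F1 bytes_emitted=6
After char 11 ('Q'=16): chars_in_quartet=4 acc=0x7A7C50 -> emit 7A 7C 50, reset; bytes_emitted=9
After char 12 ('J'=9): chars_in_quartet=1 acc=0x9 bytes_emitted=9
After char 13 ('Q'=16): chars_in_quartet=2 acc=0x250 bytes_emitted=9
Padding '==': partial quartet acc=0x250 -> emit 25; bytes_emitted=10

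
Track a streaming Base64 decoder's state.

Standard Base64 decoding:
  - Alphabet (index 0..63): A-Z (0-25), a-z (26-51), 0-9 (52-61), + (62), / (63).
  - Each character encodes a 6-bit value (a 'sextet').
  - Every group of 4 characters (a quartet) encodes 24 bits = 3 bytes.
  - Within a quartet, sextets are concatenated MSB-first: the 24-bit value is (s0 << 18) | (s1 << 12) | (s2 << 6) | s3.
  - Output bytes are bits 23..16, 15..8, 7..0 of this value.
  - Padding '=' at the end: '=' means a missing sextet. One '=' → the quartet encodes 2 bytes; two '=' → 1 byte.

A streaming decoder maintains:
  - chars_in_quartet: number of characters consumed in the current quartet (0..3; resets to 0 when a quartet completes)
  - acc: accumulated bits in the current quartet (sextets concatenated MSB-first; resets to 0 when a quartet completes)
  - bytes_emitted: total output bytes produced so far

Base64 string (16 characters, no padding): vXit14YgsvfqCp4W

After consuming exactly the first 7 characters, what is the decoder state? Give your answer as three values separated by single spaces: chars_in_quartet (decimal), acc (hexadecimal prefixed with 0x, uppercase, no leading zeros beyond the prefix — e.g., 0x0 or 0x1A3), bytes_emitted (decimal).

After char 0 ('v'=47): chars_in_quartet=1 acc=0x2F bytes_emitted=0
After char 1 ('X'=23): chars_in_quartet=2 acc=0xBD7 bytes_emitted=0
After char 2 ('i'=34): chars_in_quartet=3 acc=0x2F5E2 bytes_emitted=0
After char 3 ('t'=45): chars_in_quartet=4 acc=0xBD78AD -> emit BD 78 AD, reset; bytes_emitted=3
After char 4 ('1'=53): chars_in_quartet=1 acc=0x35 bytes_emitted=3
After char 5 ('4'=56): chars_in_quartet=2 acc=0xD78 bytes_emitted=3
After char 6 ('Y'=24): chars_in_quartet=3 acc=0x35E18 bytes_emitted=3

Answer: 3 0x35E18 3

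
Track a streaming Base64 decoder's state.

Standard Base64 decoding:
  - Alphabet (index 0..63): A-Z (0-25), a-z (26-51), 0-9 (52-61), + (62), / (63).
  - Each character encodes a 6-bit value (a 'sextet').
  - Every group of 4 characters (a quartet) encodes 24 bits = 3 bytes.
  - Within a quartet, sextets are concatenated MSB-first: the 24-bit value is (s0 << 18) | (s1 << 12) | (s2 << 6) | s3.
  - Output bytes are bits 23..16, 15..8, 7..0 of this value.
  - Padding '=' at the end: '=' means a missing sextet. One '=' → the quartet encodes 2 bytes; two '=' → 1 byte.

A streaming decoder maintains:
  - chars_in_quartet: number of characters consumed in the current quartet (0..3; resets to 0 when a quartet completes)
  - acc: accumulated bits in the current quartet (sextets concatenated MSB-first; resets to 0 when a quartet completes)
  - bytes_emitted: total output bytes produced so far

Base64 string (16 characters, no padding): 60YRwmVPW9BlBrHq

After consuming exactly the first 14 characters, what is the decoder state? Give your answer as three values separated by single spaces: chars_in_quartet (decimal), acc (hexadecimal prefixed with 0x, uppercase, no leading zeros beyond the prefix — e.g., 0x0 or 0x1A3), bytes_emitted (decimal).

After char 0 ('6'=58): chars_in_quartet=1 acc=0x3A bytes_emitted=0
After char 1 ('0'=52): chars_in_quartet=2 acc=0xEB4 bytes_emitted=0
After char 2 ('Y'=24): chars_in_quartet=3 acc=0x3AD18 bytes_emitted=0
After char 3 ('R'=17): chars_in_quartet=4 acc=0xEB4611 -> emit EB 46 11, reset; bytes_emitted=3
After char 4 ('w'=48): chars_in_quartet=1 acc=0x30 bytes_emitted=3
After char 5 ('m'=38): chars_in_quartet=2 acc=0xC26 bytes_emitted=3
After char 6 ('V'=21): chars_in_quartet=3 acc=0x30995 bytes_emitted=3
After char 7 ('P'=15): chars_in_quartet=4 acc=0xC2654F -> emit C2 65 4F, reset; bytes_emitted=6
After char 8 ('W'=22): chars_in_quartet=1 acc=0x16 bytes_emitted=6
After char 9 ('9'=61): chars_in_quartet=2 acc=0x5BD bytes_emitted=6
After char 10 ('B'=1): chars_in_quartet=3 acc=0x16F41 bytes_emitted=6
After char 11 ('l'=37): chars_in_quartet=4 acc=0x5BD065 -> emit 5B D0 65, reset; bytes_emitted=9
After char 12 ('B'=1): chars_in_quartet=1 acc=0x1 bytes_emitted=9
After char 13 ('r'=43): chars_in_quartet=2 acc=0x6B bytes_emitted=9

Answer: 2 0x6B 9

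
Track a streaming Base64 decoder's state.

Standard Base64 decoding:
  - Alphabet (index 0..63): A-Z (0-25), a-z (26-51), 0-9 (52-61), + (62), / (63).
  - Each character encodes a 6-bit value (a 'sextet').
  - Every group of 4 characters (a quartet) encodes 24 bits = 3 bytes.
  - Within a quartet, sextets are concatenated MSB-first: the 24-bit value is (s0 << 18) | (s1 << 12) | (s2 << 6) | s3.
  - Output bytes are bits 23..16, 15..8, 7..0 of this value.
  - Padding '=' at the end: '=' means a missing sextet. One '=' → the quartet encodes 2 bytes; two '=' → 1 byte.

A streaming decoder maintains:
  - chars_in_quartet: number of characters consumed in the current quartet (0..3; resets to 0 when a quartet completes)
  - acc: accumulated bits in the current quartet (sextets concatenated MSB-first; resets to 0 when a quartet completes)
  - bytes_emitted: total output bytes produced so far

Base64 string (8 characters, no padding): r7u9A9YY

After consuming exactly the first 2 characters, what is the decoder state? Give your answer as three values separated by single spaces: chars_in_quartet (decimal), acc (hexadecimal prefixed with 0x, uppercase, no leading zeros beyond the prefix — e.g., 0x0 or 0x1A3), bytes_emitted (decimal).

After char 0 ('r'=43): chars_in_quartet=1 acc=0x2B bytes_emitted=0
After char 1 ('7'=59): chars_in_quartet=2 acc=0xAFB bytes_emitted=0

Answer: 2 0xAFB 0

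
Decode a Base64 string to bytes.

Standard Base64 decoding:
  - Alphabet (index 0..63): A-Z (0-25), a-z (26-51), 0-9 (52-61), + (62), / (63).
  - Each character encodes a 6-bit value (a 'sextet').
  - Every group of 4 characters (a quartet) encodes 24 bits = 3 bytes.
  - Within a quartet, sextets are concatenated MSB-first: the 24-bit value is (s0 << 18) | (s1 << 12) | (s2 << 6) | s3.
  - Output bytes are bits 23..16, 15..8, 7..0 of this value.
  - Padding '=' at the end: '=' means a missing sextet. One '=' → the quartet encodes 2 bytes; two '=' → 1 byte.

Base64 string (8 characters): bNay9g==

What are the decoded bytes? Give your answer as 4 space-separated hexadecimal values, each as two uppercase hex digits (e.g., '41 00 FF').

After char 0 ('b'=27): chars_in_quartet=1 acc=0x1B bytes_emitted=0
After char 1 ('N'=13): chars_in_quartet=2 acc=0x6CD bytes_emitted=0
After char 2 ('a'=26): chars_in_quartet=3 acc=0x1B35A bytes_emitted=0
After char 3 ('y'=50): chars_in_quartet=4 acc=0x6CD6B2 -> emit 6C D6 B2, reset; bytes_emitted=3
After char 4 ('9'=61): chars_in_quartet=1 acc=0x3D bytes_emitted=3
After char 5 ('g'=32): chars_in_quartet=2 acc=0xF60 bytes_emitted=3
Padding '==': partial quartet acc=0xF60 -> emit F6; bytes_emitted=4

Answer: 6C D6 B2 F6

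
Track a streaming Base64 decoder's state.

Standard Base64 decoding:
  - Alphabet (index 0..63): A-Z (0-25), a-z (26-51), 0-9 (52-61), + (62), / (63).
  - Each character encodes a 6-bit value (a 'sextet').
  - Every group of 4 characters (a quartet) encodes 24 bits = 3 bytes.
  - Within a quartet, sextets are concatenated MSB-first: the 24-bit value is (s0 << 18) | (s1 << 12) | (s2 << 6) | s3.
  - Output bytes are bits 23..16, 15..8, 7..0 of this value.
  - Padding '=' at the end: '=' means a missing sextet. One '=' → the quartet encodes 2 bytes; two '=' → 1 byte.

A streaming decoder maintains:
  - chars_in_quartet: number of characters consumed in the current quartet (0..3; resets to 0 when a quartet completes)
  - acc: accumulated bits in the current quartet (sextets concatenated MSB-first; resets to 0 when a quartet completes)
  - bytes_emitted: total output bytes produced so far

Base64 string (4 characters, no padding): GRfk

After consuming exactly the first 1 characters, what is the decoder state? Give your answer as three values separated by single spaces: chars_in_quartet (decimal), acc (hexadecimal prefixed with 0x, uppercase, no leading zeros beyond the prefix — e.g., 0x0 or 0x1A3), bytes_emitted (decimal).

Answer: 1 0x6 0

Derivation:
After char 0 ('G'=6): chars_in_quartet=1 acc=0x6 bytes_emitted=0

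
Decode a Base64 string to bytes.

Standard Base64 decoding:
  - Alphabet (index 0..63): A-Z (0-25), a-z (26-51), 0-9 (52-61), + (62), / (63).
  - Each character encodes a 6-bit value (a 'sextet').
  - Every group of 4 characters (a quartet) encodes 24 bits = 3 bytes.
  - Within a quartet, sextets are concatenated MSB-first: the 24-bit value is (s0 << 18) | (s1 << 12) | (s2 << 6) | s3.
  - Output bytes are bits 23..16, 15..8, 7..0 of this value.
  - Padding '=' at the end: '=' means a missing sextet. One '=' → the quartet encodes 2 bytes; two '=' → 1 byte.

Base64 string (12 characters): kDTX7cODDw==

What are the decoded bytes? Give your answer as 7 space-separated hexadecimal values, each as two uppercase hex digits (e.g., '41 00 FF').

After char 0 ('k'=36): chars_in_quartet=1 acc=0x24 bytes_emitted=0
After char 1 ('D'=3): chars_in_quartet=2 acc=0x903 bytes_emitted=0
After char 2 ('T'=19): chars_in_quartet=3 acc=0x240D3 bytes_emitted=0
After char 3 ('X'=23): chars_in_quartet=4 acc=0x9034D7 -> emit 90 34 D7, reset; bytes_emitted=3
After char 4 ('7'=59): chars_in_quartet=1 acc=0x3B bytes_emitted=3
After char 5 ('c'=28): chars_in_quartet=2 acc=0xEDC bytes_emitted=3
After char 6 ('O'=14): chars_in_quartet=3 acc=0x3B70E bytes_emitted=3
After char 7 ('D'=3): chars_in_quartet=4 acc=0xEDC383 -> emit ED C3 83, reset; bytes_emitted=6
After char 8 ('D'=3): chars_in_quartet=1 acc=0x3 bytes_emitted=6
After char 9 ('w'=48): chars_in_quartet=2 acc=0xF0 bytes_emitted=6
Padding '==': partial quartet acc=0xF0 -> emit 0F; bytes_emitted=7

Answer: 90 34 D7 ED C3 83 0F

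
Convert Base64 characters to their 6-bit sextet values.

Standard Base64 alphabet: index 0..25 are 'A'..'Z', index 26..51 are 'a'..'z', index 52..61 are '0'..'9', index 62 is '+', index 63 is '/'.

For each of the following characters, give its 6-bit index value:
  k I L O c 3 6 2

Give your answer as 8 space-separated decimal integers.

'k': a..z range, 26 + ord('k') − ord('a') = 36
'I': A..Z range, ord('I') − ord('A') = 8
'L': A..Z range, ord('L') − ord('A') = 11
'O': A..Z range, ord('O') − ord('A') = 14
'c': a..z range, 26 + ord('c') − ord('a') = 28
'3': 0..9 range, 52 + ord('3') − ord('0') = 55
'6': 0..9 range, 52 + ord('6') − ord('0') = 58
'2': 0..9 range, 52 + ord('2') − ord('0') = 54

Answer: 36 8 11 14 28 55 58 54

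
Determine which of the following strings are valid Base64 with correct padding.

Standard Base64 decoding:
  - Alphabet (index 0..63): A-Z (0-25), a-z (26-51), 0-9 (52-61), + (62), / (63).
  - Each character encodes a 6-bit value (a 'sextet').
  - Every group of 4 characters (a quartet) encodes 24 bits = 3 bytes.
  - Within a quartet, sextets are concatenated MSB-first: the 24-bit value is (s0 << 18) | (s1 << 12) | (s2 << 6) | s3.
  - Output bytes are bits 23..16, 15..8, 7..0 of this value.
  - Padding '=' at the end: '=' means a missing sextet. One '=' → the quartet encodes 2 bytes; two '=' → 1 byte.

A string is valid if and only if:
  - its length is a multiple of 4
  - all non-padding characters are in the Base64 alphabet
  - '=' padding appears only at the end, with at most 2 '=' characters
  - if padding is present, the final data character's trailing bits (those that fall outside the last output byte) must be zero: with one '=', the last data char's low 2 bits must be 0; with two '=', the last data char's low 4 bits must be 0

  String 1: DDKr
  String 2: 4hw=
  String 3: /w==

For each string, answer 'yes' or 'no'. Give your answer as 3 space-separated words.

String 1: 'DDKr' → valid
String 2: '4hw=' → valid
String 3: '/w==' → valid

Answer: yes yes yes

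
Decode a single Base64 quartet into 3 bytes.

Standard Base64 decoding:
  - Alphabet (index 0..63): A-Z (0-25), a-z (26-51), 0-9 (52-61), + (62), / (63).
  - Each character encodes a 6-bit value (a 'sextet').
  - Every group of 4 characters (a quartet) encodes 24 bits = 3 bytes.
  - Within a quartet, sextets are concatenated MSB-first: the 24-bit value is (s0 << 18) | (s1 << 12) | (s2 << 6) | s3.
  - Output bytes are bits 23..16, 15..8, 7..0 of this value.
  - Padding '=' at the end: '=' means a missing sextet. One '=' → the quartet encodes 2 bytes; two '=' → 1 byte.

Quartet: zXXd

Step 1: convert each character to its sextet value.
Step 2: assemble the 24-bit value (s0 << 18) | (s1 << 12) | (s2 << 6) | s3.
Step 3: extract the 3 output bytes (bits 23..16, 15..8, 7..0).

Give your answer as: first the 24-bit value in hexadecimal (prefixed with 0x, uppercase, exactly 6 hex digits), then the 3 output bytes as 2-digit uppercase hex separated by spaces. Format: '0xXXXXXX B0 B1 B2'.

Sextets: z=51, X=23, X=23, d=29
24-bit: (51<<18) | (23<<12) | (23<<6) | 29
      = 0xCC0000 | 0x017000 | 0x0005C0 | 0x00001D
      = 0xCD75DD
Bytes: (v>>16)&0xFF=CD, (v>>8)&0xFF=75, v&0xFF=DD

Answer: 0xCD75DD CD 75 DD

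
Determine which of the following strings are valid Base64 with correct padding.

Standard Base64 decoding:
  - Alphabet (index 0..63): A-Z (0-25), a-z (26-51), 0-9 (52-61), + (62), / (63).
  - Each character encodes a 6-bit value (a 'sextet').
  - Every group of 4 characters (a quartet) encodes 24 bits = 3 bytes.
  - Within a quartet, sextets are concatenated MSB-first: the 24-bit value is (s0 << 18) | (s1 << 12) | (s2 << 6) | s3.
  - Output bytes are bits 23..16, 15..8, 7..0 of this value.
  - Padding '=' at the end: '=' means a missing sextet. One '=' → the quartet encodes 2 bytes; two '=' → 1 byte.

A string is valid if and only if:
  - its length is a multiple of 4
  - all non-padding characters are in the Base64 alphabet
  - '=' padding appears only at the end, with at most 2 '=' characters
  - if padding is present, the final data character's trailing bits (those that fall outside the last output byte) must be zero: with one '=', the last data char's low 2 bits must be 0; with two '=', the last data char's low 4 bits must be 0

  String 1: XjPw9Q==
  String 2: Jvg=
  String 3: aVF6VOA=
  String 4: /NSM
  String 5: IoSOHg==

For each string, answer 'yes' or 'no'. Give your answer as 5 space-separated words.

Answer: yes yes yes yes yes

Derivation:
String 1: 'XjPw9Q==' → valid
String 2: 'Jvg=' → valid
String 3: 'aVF6VOA=' → valid
String 4: '/NSM' → valid
String 5: 'IoSOHg==' → valid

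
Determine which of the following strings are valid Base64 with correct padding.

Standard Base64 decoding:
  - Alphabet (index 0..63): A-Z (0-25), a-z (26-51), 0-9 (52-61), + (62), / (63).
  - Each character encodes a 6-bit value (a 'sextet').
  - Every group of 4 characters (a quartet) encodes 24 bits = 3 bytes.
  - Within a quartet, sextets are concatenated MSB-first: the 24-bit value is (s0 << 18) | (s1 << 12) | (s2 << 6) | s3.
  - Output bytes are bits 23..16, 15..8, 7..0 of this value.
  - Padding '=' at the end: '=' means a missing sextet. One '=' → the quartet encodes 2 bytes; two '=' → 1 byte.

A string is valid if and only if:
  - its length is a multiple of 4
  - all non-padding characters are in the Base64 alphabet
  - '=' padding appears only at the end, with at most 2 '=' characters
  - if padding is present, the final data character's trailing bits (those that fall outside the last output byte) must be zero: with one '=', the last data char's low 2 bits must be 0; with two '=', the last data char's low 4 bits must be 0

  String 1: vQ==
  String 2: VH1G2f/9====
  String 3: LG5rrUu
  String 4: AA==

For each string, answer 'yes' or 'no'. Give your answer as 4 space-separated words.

String 1: 'vQ==' → valid
String 2: 'VH1G2f/9====' → invalid (4 pad chars (max 2))
String 3: 'LG5rrUu' → invalid (len=7 not mult of 4)
String 4: 'AA==' → valid

Answer: yes no no yes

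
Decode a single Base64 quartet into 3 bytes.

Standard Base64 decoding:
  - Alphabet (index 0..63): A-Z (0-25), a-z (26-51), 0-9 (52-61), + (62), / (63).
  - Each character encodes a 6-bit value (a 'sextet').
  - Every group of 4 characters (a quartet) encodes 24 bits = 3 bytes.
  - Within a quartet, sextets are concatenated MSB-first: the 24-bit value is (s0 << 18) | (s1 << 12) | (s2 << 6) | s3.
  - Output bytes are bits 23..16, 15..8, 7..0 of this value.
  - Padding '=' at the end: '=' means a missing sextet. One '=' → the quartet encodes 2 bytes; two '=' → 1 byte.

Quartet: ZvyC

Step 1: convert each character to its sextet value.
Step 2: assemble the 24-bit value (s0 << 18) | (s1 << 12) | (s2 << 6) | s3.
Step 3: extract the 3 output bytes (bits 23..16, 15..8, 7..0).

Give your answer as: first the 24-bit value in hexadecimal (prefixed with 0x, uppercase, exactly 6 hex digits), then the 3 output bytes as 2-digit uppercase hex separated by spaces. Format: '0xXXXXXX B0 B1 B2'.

Answer: 0x66FC82 66 FC 82

Derivation:
Sextets: Z=25, v=47, y=50, C=2
24-bit: (25<<18) | (47<<12) | (50<<6) | 2
      = 0x640000 | 0x02F000 | 0x000C80 | 0x000002
      = 0x66FC82
Bytes: (v>>16)&0xFF=66, (v>>8)&0xFF=FC, v&0xFF=82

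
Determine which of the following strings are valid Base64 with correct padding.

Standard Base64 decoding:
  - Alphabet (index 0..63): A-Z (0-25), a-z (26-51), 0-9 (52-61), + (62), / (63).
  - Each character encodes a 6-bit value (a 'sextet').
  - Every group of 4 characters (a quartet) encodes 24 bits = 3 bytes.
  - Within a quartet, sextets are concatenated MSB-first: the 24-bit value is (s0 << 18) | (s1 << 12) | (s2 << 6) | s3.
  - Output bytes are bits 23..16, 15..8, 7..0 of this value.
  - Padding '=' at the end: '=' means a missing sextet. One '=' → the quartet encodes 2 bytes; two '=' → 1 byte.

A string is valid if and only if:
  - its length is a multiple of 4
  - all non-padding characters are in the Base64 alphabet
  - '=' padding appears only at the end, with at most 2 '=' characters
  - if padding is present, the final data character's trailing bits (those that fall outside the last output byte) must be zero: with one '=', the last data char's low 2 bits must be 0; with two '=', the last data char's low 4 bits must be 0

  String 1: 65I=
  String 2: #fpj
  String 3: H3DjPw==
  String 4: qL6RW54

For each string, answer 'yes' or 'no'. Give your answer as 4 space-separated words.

String 1: '65I=' → valid
String 2: '#fpj' → invalid (bad char(s): ['#'])
String 3: 'H3DjPw==' → valid
String 4: 'qL6RW54' → invalid (len=7 not mult of 4)

Answer: yes no yes no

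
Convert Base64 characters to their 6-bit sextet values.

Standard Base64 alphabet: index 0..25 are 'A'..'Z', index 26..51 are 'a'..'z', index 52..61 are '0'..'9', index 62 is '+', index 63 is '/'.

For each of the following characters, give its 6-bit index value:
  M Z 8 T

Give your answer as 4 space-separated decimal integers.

Answer: 12 25 60 19

Derivation:
'M': A..Z range, ord('M') − ord('A') = 12
'Z': A..Z range, ord('Z') − ord('A') = 25
'8': 0..9 range, 52 + ord('8') − ord('0') = 60
'T': A..Z range, ord('T') − ord('A') = 19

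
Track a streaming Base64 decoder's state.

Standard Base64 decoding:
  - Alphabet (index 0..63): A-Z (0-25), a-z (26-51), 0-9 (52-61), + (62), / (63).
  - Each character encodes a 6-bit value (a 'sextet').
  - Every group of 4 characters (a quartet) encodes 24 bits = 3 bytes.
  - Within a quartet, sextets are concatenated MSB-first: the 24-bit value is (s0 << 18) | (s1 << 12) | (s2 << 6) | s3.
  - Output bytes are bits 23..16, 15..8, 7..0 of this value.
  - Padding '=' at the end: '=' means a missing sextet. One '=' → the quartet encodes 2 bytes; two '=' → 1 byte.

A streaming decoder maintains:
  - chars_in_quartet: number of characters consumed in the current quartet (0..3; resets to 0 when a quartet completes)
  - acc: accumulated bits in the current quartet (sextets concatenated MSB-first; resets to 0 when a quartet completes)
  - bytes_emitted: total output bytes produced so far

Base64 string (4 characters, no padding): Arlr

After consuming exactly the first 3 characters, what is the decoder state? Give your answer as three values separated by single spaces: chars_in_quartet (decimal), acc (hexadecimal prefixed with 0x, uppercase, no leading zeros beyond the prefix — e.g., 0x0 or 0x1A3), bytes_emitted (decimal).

Answer: 3 0xAE5 0

Derivation:
After char 0 ('A'=0): chars_in_quartet=1 acc=0x0 bytes_emitted=0
After char 1 ('r'=43): chars_in_quartet=2 acc=0x2B bytes_emitted=0
After char 2 ('l'=37): chars_in_quartet=3 acc=0xAE5 bytes_emitted=0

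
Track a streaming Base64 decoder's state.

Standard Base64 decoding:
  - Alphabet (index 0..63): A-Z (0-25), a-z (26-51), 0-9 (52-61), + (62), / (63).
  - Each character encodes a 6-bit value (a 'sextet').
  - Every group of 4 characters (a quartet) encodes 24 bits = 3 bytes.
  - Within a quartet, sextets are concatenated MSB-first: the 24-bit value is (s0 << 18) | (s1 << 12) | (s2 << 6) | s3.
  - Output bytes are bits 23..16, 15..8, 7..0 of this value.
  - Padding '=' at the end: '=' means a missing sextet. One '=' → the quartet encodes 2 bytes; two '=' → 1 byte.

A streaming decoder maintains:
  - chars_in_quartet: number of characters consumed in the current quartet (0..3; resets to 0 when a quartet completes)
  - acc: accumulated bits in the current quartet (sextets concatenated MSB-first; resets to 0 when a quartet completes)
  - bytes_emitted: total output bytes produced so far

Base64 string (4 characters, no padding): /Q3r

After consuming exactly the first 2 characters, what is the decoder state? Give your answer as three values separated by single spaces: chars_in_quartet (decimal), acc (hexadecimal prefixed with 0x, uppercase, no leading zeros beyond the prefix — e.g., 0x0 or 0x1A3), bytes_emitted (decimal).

Answer: 2 0xFD0 0

Derivation:
After char 0 ('/'=63): chars_in_quartet=1 acc=0x3F bytes_emitted=0
After char 1 ('Q'=16): chars_in_quartet=2 acc=0xFD0 bytes_emitted=0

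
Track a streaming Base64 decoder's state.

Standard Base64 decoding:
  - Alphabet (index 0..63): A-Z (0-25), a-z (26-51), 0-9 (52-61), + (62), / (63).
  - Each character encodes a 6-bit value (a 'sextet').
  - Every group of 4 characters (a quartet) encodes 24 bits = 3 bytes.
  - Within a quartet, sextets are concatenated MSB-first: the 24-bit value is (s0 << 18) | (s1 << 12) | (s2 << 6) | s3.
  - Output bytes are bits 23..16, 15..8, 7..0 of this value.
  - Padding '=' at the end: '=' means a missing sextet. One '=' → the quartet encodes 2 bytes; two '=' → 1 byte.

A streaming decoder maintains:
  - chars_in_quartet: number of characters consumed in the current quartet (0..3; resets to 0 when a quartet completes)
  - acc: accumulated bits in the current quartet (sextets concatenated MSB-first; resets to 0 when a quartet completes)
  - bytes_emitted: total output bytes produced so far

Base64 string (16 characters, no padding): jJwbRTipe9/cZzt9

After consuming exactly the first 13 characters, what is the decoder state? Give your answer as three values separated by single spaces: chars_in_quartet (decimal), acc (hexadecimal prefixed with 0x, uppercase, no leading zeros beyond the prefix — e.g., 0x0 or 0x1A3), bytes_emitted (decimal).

Answer: 1 0x19 9

Derivation:
After char 0 ('j'=35): chars_in_quartet=1 acc=0x23 bytes_emitted=0
After char 1 ('J'=9): chars_in_quartet=2 acc=0x8C9 bytes_emitted=0
After char 2 ('w'=48): chars_in_quartet=3 acc=0x23270 bytes_emitted=0
After char 3 ('b'=27): chars_in_quartet=4 acc=0x8C9C1B -> emit 8C 9C 1B, reset; bytes_emitted=3
After char 4 ('R'=17): chars_in_quartet=1 acc=0x11 bytes_emitted=3
After char 5 ('T'=19): chars_in_quartet=2 acc=0x453 bytes_emitted=3
After char 6 ('i'=34): chars_in_quartet=3 acc=0x114E2 bytes_emitted=3
After char 7 ('p'=41): chars_in_quartet=4 acc=0x4538A9 -> emit 45 38 A9, reset; bytes_emitted=6
After char 8 ('e'=30): chars_in_quartet=1 acc=0x1E bytes_emitted=6
After char 9 ('9'=61): chars_in_quartet=2 acc=0x7BD bytes_emitted=6
After char 10 ('/'=63): chars_in_quartet=3 acc=0x1EF7F bytes_emitted=6
After char 11 ('c'=28): chars_in_quartet=4 acc=0x7BDFDC -> emit 7B DF DC, reset; bytes_emitted=9
After char 12 ('Z'=25): chars_in_quartet=1 acc=0x19 bytes_emitted=9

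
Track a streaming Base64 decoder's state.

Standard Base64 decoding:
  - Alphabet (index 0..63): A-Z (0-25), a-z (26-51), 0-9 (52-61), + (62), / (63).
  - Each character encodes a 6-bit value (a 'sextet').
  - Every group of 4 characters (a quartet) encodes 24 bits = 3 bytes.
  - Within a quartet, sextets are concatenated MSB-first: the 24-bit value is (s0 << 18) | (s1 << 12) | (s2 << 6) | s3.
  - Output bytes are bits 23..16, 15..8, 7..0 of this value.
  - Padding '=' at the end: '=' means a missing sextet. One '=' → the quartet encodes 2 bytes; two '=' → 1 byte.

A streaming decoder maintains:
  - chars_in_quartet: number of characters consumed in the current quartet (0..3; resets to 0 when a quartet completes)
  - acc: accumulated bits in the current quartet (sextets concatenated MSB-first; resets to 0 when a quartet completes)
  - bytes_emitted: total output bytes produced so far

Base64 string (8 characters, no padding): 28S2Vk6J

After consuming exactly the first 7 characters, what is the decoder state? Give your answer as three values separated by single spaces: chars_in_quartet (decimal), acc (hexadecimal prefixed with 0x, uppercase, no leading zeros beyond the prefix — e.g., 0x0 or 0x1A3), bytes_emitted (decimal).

After char 0 ('2'=54): chars_in_quartet=1 acc=0x36 bytes_emitted=0
After char 1 ('8'=60): chars_in_quartet=2 acc=0xDBC bytes_emitted=0
After char 2 ('S'=18): chars_in_quartet=3 acc=0x36F12 bytes_emitted=0
After char 3 ('2'=54): chars_in_quartet=4 acc=0xDBC4B6 -> emit DB C4 B6, reset; bytes_emitted=3
After char 4 ('V'=21): chars_in_quartet=1 acc=0x15 bytes_emitted=3
After char 5 ('k'=36): chars_in_quartet=2 acc=0x564 bytes_emitted=3
After char 6 ('6'=58): chars_in_quartet=3 acc=0x1593A bytes_emitted=3

Answer: 3 0x1593A 3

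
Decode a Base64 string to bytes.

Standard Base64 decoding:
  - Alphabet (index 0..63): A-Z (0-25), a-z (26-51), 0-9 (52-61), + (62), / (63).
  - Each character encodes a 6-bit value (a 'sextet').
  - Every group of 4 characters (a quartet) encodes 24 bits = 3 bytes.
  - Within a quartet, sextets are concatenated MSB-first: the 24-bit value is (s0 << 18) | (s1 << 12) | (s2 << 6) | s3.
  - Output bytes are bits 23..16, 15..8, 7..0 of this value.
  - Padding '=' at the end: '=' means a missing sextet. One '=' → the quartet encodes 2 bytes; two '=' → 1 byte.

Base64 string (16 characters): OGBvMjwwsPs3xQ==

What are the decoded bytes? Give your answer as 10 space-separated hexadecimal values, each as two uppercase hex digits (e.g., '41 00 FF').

Answer: 38 60 6F 32 3C 30 B0 FB 37 C5

Derivation:
After char 0 ('O'=14): chars_in_quartet=1 acc=0xE bytes_emitted=0
After char 1 ('G'=6): chars_in_quartet=2 acc=0x386 bytes_emitted=0
After char 2 ('B'=1): chars_in_quartet=3 acc=0xE181 bytes_emitted=0
After char 3 ('v'=47): chars_in_quartet=4 acc=0x38606F -> emit 38 60 6F, reset; bytes_emitted=3
After char 4 ('M'=12): chars_in_quartet=1 acc=0xC bytes_emitted=3
After char 5 ('j'=35): chars_in_quartet=2 acc=0x323 bytes_emitted=3
After char 6 ('w'=48): chars_in_quartet=3 acc=0xC8F0 bytes_emitted=3
After char 7 ('w'=48): chars_in_quartet=4 acc=0x323C30 -> emit 32 3C 30, reset; bytes_emitted=6
After char 8 ('s'=44): chars_in_quartet=1 acc=0x2C bytes_emitted=6
After char 9 ('P'=15): chars_in_quartet=2 acc=0xB0F bytes_emitted=6
After char 10 ('s'=44): chars_in_quartet=3 acc=0x2C3EC bytes_emitted=6
After char 11 ('3'=55): chars_in_quartet=4 acc=0xB0FB37 -> emit B0 FB 37, reset; bytes_emitted=9
After char 12 ('x'=49): chars_in_quartet=1 acc=0x31 bytes_emitted=9
After char 13 ('Q'=16): chars_in_quartet=2 acc=0xC50 bytes_emitted=9
Padding '==': partial quartet acc=0xC50 -> emit C5; bytes_emitted=10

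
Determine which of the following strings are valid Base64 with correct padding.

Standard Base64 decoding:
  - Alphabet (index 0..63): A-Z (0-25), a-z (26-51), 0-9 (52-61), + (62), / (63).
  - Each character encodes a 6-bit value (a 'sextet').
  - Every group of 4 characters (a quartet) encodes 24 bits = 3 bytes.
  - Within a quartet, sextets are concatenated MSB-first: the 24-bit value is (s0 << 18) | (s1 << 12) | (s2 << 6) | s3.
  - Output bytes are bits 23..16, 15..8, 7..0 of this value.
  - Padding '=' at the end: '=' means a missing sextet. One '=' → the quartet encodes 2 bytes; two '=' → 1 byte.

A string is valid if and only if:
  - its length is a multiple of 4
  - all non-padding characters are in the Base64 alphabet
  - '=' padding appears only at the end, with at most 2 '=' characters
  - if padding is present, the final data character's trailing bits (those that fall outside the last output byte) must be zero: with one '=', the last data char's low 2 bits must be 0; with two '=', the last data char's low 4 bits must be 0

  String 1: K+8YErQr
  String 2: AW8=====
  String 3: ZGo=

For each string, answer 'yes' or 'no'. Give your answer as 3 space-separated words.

Answer: yes no yes

Derivation:
String 1: 'K+8YErQr' → valid
String 2: 'AW8=====' → invalid (5 pad chars (max 2))
String 3: 'ZGo=' → valid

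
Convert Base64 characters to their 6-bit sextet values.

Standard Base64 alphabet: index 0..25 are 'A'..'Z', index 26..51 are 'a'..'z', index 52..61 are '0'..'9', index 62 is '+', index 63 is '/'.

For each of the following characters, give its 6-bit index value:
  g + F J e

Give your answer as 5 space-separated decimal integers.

Answer: 32 62 5 9 30

Derivation:
'g': a..z range, 26 + ord('g') − ord('a') = 32
'+': index 62
'F': A..Z range, ord('F') − ord('A') = 5
'J': A..Z range, ord('J') − ord('A') = 9
'e': a..z range, 26 + ord('e') − ord('a') = 30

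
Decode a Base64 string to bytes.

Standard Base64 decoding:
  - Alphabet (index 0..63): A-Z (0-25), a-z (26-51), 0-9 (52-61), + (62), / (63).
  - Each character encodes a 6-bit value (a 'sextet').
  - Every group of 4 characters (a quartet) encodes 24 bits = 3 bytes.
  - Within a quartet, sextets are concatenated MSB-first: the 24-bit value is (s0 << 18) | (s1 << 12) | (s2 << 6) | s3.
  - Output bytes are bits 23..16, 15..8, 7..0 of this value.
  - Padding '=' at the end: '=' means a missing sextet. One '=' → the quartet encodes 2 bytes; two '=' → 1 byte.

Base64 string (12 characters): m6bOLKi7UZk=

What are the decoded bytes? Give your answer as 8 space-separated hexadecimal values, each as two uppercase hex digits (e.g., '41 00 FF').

Answer: 9B A6 CE 2C A8 BB 51 99

Derivation:
After char 0 ('m'=38): chars_in_quartet=1 acc=0x26 bytes_emitted=0
After char 1 ('6'=58): chars_in_quartet=2 acc=0x9BA bytes_emitted=0
After char 2 ('b'=27): chars_in_quartet=3 acc=0x26E9B bytes_emitted=0
After char 3 ('O'=14): chars_in_quartet=4 acc=0x9BA6CE -> emit 9B A6 CE, reset; bytes_emitted=3
After char 4 ('L'=11): chars_in_quartet=1 acc=0xB bytes_emitted=3
After char 5 ('K'=10): chars_in_quartet=2 acc=0x2CA bytes_emitted=3
After char 6 ('i'=34): chars_in_quartet=3 acc=0xB2A2 bytes_emitted=3
After char 7 ('7'=59): chars_in_quartet=4 acc=0x2CA8BB -> emit 2C A8 BB, reset; bytes_emitted=6
After char 8 ('U'=20): chars_in_quartet=1 acc=0x14 bytes_emitted=6
After char 9 ('Z'=25): chars_in_quartet=2 acc=0x519 bytes_emitted=6
After char 10 ('k'=36): chars_in_quartet=3 acc=0x14664 bytes_emitted=6
Padding '=': partial quartet acc=0x14664 -> emit 51 99; bytes_emitted=8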